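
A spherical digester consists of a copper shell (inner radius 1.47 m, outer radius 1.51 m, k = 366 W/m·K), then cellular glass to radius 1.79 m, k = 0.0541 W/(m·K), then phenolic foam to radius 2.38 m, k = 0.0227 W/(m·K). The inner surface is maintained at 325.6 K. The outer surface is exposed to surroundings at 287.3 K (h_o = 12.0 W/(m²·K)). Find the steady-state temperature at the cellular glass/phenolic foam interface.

Treat each layer as a resistance in series:
  R_copper = (1/1.47 − 1/1.51)/(4πk) = 0.01802/(4π·366) = 3.918×10^-6 K/W
  R_cellular glass = (1/1.51 − 1/1.79)/(4πk) = 0.1036/(4π·0.0541) = 0.1524 K/W
  R_phenolic foam = (1/1.79 − 1/2.38)/(4πk) = 0.1385/(4π·0.0227) = 0.4855 K/W
  R_conv,out = 1/(4πr²h) = 1/(4π·2.38²·12.0) = 0.001171 K/W
ΣR = 3.918×10^-6 + 0.1524 + 0.4855 + 0.001171 = 0.6391 K/W
Q = ΔT/ΣR = (325.6 K − 287.3 K)/0.6391 = 59.93 W
From the inner boundary to the cellular glass/phenolic foam interface, ΣR_partial = 0.1524 K/W.
T_interface = T_in − Q·ΣR_partial = 325.6 K − (59.93)(0.1524) = 316.5 K

T = 316.5 K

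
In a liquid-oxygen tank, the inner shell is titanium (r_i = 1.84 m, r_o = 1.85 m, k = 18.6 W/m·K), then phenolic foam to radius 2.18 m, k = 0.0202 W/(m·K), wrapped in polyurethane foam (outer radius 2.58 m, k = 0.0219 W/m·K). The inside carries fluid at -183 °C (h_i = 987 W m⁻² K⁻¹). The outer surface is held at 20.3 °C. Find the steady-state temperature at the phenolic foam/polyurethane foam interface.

T = -70.2 °C

Series thermal resistances, inner to outer:
  R_conv,in = 1/(4πr²h) = 1/(4π·1.84²·987) = 2.381×10^-5 K/W
  R_titanium = (1/1.84 − 1/1.85)/(4πk) = 0.002938/(4π·18.6) = 1.257×10^-5 K/W
  R_phenolic foam = (1/1.85 − 1/2.18)/(4πk) = 0.08182/(4π·0.0202) = 0.3223 K/W
  R_polyurethane foam = (1/2.18 − 1/2.58)/(4πk) = 0.07112/(4π·0.0219) = 0.2584 K/W
ΣR = 2.381×10^-5 + 1.257×10^-5 + 0.3223 + 0.2584 = 0.5807 K/W
Q = ΔT/ΣR = (-183 °C − 20.3 °C)/0.5807 = -350.1 W
From the inner boundary to the phenolic foam/polyurethane foam interface, ΣR_partial = 0.3223 K/W.
T_interface = T_in − Q·ΣR_partial = -183 °C − (-350.1)(0.3223) = -70.2 °C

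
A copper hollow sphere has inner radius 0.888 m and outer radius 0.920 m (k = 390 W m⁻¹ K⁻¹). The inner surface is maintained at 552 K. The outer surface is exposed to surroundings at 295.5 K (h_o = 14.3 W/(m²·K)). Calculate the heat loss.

Q = 39000 W

Series thermal resistances, inner to outer:
  R_copper = (1/0.888 − 1/0.920)/(4πk) = 0.03917/(4π·390) = 7.992×10^-6 K/W
  R_conv,out = 1/(4πr²h) = 1/(4π·0.920²·14.3) = 0.006575 K/W
ΣR = 7.992×10^-6 + 0.006575 = 0.006583 K/W
Q = ΔT/ΣR = (552 K − 295.5 K)/0.006583 = 39000 W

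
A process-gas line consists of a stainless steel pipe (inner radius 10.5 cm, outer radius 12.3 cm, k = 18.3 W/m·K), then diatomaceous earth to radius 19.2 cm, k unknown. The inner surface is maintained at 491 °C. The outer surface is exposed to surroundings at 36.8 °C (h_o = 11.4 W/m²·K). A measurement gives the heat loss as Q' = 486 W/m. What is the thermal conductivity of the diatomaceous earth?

ΣR = ΔT/Q' = |491 − 36.8|/486 = 0.9346 m·K/W
Known resistances:
  R'_stainless steel = ln(0.123/0.105)/(2πk) = 0.1582/(2π·18.3) = 0.001376 m·K/W
  R'_conv,out = 1/(2πr h) = 1/(2π·0.192·11.4) = 0.07271 m·K/W
R_diatomaceous earth = ΣR − ΣR_known = 0.9346 − 0.07409 = 0.8605 m·K/W
ln(r₂/r₁)/(2πk) = 0.8605 ⇒ k = 0.4453/(2π·0.8605) = 0.0824 W/m·K

k = 0.0824 W/m·K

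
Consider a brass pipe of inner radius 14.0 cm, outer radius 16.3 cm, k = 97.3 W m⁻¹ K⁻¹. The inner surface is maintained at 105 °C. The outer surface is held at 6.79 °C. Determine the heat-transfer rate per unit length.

Q' = 395 kW/m

Q' = 2πk·ΔT/ln(r₂/r₁) = 2π × 97.3 × 98.21 / ln(0.163/0.140) = 3.95×10^5 W/m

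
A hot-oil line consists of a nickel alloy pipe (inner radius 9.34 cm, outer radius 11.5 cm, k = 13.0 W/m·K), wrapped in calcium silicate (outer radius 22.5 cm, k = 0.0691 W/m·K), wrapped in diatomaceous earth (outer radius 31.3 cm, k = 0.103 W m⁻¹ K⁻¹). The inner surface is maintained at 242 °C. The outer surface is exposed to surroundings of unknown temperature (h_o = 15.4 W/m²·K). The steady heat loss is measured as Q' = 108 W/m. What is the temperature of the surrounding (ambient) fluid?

Sum the resistances:
  R'_nickel alloy = ln(0.115/0.0934)/(2πk) = 0.2080/(2π·13.0) = 0.002547 m·K/W
  R'_calcium silicate = ln(0.225/0.115)/(2πk) = 0.6712/(2π·0.0691) = 1.546 m·K/W
  R'_diatomaceous earth = ln(0.313/0.225)/(2πk) = 0.3301/(2π·0.103) = 0.5101 m·K/W
  R'_conv,out = 1/(2πr h) = 1/(2π·0.313·15.4) = 0.03302 m·K/W
ΣR = 2.092 m·K/W
ΔT = Q'·ΣR = 108 × 2.092 = 225.9 K
Heat flows outward, so T_out = T_in − ΔT = 242 − 225.9 = 16.1 °C

T_out = 16.1 °C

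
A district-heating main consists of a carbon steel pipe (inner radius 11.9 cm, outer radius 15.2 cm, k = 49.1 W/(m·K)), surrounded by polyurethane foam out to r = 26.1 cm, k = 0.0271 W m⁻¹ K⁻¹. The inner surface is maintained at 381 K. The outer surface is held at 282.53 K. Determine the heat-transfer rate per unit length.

Treat each layer as a resistance in series:
  R'_carbon steel = ln(0.152/0.119)/(2πk) = 0.2448/(2π·49.1) = 7.934×10^-4 m·K/W
  R'_polyurethane foam = ln(0.261/0.152)/(2πk) = 0.5406/(2π·0.0271) = 3.175 m·K/W
ΣR = 7.934×10^-4 + 3.175 = 3.176 m·K/W
Q' = ΔT/ΣR = (381 K − 282.53 K)/3.176 = 31.0 W/m

Q' = 31.0 W/m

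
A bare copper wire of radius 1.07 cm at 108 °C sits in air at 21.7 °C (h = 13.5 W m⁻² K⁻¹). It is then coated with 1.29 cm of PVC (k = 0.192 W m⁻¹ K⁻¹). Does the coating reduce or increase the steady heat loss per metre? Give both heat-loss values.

reduces: 78.3 → 74.7 W/m

Critical radius for a cylinder: r_cr = k/h = 0.0142 m = 1.42 cm.
Outer radius after coating: r₂ = 0.0107 + 0.0129 = 0.0236 m.
r₁ < r_cr < r₂: heat loss rises to a maximum at r_cr then falls. Whether the coating helps depends on whether Q(r₂) has dropped back below Q(r₁).
Bare: R = 1/(2πr₁h) = 1.102 m·K/W; Q = 86.3/1.102 = 78.3 W/m.
Coated: R = R_cond + R_conv = 1.155 m·K/W; Q = 86.3/1.155 = 74.7 W/m.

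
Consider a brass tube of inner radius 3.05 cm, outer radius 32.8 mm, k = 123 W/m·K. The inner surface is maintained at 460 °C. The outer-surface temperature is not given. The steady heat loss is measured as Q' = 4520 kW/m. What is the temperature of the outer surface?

Sum the resistances:
  R'_brass = ln(0.0328/0.0305)/(2πk) = 0.07270/(2π·123) = 9.407×10^-5 m·K/W
ΣR = 9.407×10^-5 m·K/W
ΔT = Q'·ΣR = 4.52×10^6 × 9.407×10^-5 = 425.2 K
Heat flows outward, so T_out = T_in − ΔT = 460 − 425.2 = 34.8 °C

T_out = 34.8 °C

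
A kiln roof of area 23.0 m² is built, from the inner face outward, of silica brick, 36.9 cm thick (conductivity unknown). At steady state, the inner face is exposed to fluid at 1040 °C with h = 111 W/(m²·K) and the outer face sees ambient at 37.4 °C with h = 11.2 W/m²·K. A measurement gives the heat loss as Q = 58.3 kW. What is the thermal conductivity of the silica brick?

ΣR = ΔT/Q = |1040 − 37.4|/58300 = 0.01720 K/W
Known resistances:
  R_conv,in = 1/(hA) = 1/(111·23.0) = 3.917×10^-4 K/W
  R_conv,out = 1/(hA) = 1/(11.2·23.0) = 0.003882 K/W
R_silica brick = ΣR − ΣR_known = 0.01720 − 0.004274 = 0.01293 K/W
L/(kA) = 0.01293 ⇒ k = 0.369/(0.01293·23.0) = 1.24 W/m·K

k = 1.24 W/m·K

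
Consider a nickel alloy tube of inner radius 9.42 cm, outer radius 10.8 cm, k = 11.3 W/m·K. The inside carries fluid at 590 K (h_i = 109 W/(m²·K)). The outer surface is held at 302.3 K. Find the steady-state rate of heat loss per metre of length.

Treat each layer as a resistance in series:
  R'_conv,in = 1/(2πr h) = 1/(2π·0.0942·109) = 0.01550 m·K/W
  R'_nickel alloy = ln(0.108/0.0942)/(2πk) = 0.1367/(2π·11.3) = 0.001926 m·K/W
ΣR = 0.01550 + 0.001926 = 0.01743 m·K/W
Q' = ΔT/ΣR = (590 K − 302.3 K)/0.01743 = 16500 W/m

Q' = 16500 W/m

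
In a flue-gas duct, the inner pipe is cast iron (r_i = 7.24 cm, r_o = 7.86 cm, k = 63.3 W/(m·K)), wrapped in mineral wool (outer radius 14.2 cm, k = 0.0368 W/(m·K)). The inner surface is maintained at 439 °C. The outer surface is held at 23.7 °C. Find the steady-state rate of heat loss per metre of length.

Q' = 162 W/m

Series thermal resistances, inner to outer:
  R'_cast iron = ln(0.0786/0.0724)/(2πk) = 0.08217/(2π·63.3) = 2.066×10^-4 m·K/W
  R'_mineral wool = ln(0.142/0.0786)/(2πk) = 0.5915/(2π·0.0368) = 2.558 m·K/W
ΣR = 2.066×10^-4 + 2.558 = 2.558 m·K/W
Q' = ΔT/ΣR = (439 °C − 23.7 °C)/2.558 = 162 W/m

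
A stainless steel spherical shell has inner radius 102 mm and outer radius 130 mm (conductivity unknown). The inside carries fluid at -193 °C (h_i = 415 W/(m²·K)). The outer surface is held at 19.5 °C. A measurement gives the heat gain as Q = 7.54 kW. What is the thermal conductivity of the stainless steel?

k = 17.2 W/m·K

ΣR = ΔT/Q = |-193 − 19.5|/7540 = 0.02818 K/W
Known resistances:
  R_conv,in = 1/(4πr²h) = 1/(4π·0.102²·415) = 0.01843 K/W
R_stainless steel = ΣR − ΣR_known = 0.02818 − 0.01843 = 0.009750 K/W
(1/r₁−1/r₂)/(4πk) = 0.009750 ⇒ k = 2.112/(4π·0.009750) = 17.2 W/m·K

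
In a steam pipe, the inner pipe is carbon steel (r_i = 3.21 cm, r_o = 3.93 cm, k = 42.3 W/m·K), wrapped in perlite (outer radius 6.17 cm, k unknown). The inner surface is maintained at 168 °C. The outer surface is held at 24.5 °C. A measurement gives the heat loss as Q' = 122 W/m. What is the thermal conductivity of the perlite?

k = 0.0611 W/m·K

ΣR = ΔT/Q' = |168 − 24.5|/122 = 1.176 m·K/W
Known resistances:
  R'_carbon steel = ln(0.0393/0.0321)/(2πk) = 0.2024/(2π·42.3) = 7.614×10^-4 m·K/W
R_perlite = ΣR − ΣR_known = 1.176 − 7.614×10^-4 = 1.175 m·K/W
ln(r₂/r₁)/(2πk) = 1.175 ⇒ k = 0.4511/(2π·1.175) = 0.0611 W/m·K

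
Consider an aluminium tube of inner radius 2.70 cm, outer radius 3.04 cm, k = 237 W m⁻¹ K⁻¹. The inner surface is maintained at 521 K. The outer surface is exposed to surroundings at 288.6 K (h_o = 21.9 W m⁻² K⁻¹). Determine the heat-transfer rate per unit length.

Q' = 972 W/m

Treat each layer as a resistance in series:
  R'_aluminium = ln(0.0304/0.0270)/(2πk) = 0.1186/(2π·237) = 7.965×10^-5 m·K/W
  R'_conv,out = 1/(2πr h) = 1/(2π·0.0304·21.9) = 0.2391 m·K/W
ΣR = 7.965×10^-5 + 0.2391 = 0.2392 m·K/W
Q' = ΔT/ΣR = (521 K − 288.6 K)/0.2392 = 972 W/m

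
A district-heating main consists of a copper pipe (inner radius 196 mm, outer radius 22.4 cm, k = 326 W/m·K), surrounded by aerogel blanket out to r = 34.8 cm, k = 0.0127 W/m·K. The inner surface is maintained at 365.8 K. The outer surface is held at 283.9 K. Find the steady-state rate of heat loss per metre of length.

Treat each layer as a resistance in series:
  R'_copper = ln(0.224/0.196)/(2πk) = 0.1335/(2π·326) = 6.519×10^-5 m·K/W
  R'_aerogel blanket = ln(0.348/0.224)/(2πk) = 0.4406/(2π·0.0127) = 5.521 m·K/W
ΣR = 6.519×10^-5 + 5.521 = 5.521 m·K/W
Q' = ΔT/ΣR = (365.8 K − 283.9 K)/5.521 = 14.8 W/m

Q' = 14.8 W/m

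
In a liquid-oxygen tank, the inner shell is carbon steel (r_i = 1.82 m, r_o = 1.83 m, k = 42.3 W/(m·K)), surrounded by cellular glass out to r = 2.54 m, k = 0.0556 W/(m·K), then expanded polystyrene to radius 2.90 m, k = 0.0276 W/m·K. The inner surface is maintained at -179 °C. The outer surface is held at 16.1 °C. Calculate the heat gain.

Q = 543 W

Resistance network (inner→outer):
  R_carbon steel = (1/1.82 − 1/1.83)/(4πk) = 0.003002/(4π·42.3) = 5.648×10^-6 K/W
  R_cellular glass = (1/1.83 − 1/2.54)/(4πk) = 0.1527/(4π·0.0556) = 0.2186 K/W
  R_expanded polystyrene = (1/2.54 − 1/2.90)/(4πk) = 0.04887/(4π·0.0276) = 0.1409 K/W
ΣR = 5.648×10^-6 + 0.2186 + 0.1409 = 0.3595 K/W
Q = ΔT/ΣR = (-179 °C − 16.1 °C)/0.3595 = -543 W
(Negative Q ⇒ heat flows inward; heat gain = 543 W.)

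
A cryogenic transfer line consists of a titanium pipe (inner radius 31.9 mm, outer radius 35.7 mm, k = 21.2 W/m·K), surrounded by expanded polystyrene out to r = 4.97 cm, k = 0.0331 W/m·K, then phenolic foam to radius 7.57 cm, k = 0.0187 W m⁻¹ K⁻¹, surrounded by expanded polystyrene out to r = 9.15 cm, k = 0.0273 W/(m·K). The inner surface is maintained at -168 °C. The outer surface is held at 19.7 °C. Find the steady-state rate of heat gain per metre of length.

Resistance network (inner→outer):
  R'_titanium = ln(0.0357/0.0319)/(2πk) = 0.1125/(2π·21.2) = 8.449×10^-4 m·K/W
  R'_expanded polystyrene = ln(0.0497/0.0357)/(2πk) = 0.3309/(2π·0.0331) = 1.591 m·K/W
  R'_phenolic foam = ln(0.0757/0.0497)/(2πk) = 0.4208/(2π·0.0187) = 3.581 m·K/W
  R'_expanded polystyrene = ln(0.0915/0.0757)/(2πk) = 0.1896/(2π·0.0273) = 1.105 m·K/W
ΣR = 8.449×10^-4 + 1.591 + 3.581 + 1.105 = 6.278 m·K/W
Q' = ΔT/ΣR = (-168 °C − 19.7 °C)/6.278 = -29.9 W/m
(Negative Q' ⇒ heat flows inward; heat gain = 29.9 W/m.)

Q' = 29.9 W/m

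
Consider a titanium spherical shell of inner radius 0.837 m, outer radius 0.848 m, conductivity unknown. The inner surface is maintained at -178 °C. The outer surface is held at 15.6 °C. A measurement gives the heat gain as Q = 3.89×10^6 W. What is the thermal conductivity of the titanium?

k = 24.8 W/m·K

ΣR = ΔT/Q = |-178 − 15.6|/3.89×10^6 = 4.977×10^-5 K/W
(1/r₁−1/r₂)/(4πk) = 4.977×10^-5 ⇒ k = 0.01550/(4π·4.977×10^-5) = 24.8 W/m·K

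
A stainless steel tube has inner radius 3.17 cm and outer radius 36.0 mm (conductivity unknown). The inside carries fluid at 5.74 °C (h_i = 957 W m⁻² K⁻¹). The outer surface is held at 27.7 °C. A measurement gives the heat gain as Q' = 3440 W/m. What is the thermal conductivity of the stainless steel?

k = 17.8 W/m·K

ΣR = ΔT/Q' = |5.74 − 27.7|/3440 = 0.006384 m·K/W
Known resistances:
  R'_conv,in = 1/(2πr h) = 1/(2π·0.0317·957) = 0.005246 m·K/W
R_stainless steel = ΣR − ΣR_known = 0.006384 − 0.005246 = 0.001138 m·K/W
ln(r₂/r₁)/(2πk) = 0.001138 ⇒ k = 0.1272/(2π·0.001138) = 17.8 W/m·K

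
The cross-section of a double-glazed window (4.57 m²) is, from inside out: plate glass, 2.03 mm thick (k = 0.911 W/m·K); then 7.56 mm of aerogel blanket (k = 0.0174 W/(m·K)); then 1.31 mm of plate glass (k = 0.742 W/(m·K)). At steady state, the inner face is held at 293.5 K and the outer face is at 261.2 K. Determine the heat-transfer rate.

Q = 337 W

Treat each layer as a resistance in series:
  R_plate glass = L/(kA) = 0.00203/(0.911·4.57) = 4.876×10^-4 K/W
  R_aerogel blanket = L/(kA) = 0.00756/(0.0174·4.57) = 0.09507 K/W
  R_plate glass = L/(kA) = 0.00131/(0.742·4.57) = 3.863×10^-4 K/W
ΣR = 4.876×10^-4 + 0.09507 + 3.863×10^-4 = 0.09594 K/W
Q = ΔT/ΣR = (293.5 K − 261.2 K)/0.09594 = 337 W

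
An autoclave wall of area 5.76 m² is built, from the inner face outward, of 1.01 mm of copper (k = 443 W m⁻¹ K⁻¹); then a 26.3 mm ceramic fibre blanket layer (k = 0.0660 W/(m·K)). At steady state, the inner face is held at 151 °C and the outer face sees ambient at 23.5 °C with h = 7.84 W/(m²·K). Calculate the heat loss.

Q = 1400 W

Series thermal resistances, inner to outer:
  R_copper = L/(kA) = 0.00101/(443·5.76) = 3.958×10^-7 K/W
  R_ceramic fibre blanket = L/(kA) = 0.0263/(0.0660·5.76) = 0.06918 K/W
  R_conv,out = 1/(hA) = 1/(7.84·5.76) = 0.02214 K/W
ΣR = 3.958×10^-7 + 0.06918 + 0.02214 = 0.09132 K/W
Q = ΔT/ΣR = (151 °C − 23.5 °C)/0.09132 = 1400 W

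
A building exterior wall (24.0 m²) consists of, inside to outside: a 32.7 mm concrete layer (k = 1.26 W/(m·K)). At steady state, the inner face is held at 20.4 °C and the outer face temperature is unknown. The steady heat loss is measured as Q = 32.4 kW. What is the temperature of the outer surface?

T_out = -14.6 °C

Sum the resistances:
  R_concrete = L/(kA) = 0.0327/(1.26·24.0) = 0.001081 K/W
ΣR = 0.001081 K/W
ΔT = Q·ΣR = 32400 × 0.001081 = 35.02 K
Heat flows outward, so T_out = T_in − ΔT = 20.4 − 35.02 = -14.6 °C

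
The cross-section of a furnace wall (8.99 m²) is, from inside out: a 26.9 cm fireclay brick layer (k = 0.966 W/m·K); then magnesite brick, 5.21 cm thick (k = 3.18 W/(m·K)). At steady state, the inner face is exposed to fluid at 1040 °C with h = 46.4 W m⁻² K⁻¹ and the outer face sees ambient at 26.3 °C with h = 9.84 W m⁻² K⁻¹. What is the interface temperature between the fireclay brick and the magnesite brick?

Resistance network (inner→outer):
  R_conv,in = 1/(hA) = 1/(46.4·8.99) = 0.002397 K/W
  R_fireclay brick = L/(kA) = 0.269/(0.966·8.99) = 0.03098 K/W
  R_magnesite brick = L/(kA) = 0.0521/(3.18·8.99) = 0.001822 K/W
  R_conv,out = 1/(hA) = 1/(9.84·8.99) = 0.01130 K/W
ΣR = 0.002397 + 0.03098 + 0.001822 + 0.01130 = 0.04650 K/W
Q = ΔT/ΣR = (1040 °C − 26.3 °C)/0.04650 = 21800 W
From the inner boundary to the fireclay brick/magnesite brick interface, ΣR_partial = 0.03338 K/W.
T_interface = T_in − Q·ΣR_partial = 1040 °C − (21800)(0.03338) = 312 °C

T = 312 °C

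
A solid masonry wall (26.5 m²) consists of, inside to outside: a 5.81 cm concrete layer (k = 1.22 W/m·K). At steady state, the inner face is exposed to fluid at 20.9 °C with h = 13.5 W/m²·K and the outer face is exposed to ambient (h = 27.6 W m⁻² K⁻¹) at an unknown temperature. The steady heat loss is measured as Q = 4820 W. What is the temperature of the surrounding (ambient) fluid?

Sum the resistances:
  R_conv,in = 1/(hA) = 1/(13.5·26.5) = 0.002795 K/W
  R_concrete = L/(kA) = 0.0581/(1.22·26.5) = 0.001797 K/W
  R_conv,out = 1/(hA) = 1/(27.6·26.5) = 0.001367 K/W
ΣR = 0.005960 K/W
ΔT = Q·ΣR = 4820 × 0.005960 = 28.73 K
Heat flows outward, so T_out = T_in − ΔT = 20.9 − 28.73 = -7.83 °C

T_out = -7.83 °C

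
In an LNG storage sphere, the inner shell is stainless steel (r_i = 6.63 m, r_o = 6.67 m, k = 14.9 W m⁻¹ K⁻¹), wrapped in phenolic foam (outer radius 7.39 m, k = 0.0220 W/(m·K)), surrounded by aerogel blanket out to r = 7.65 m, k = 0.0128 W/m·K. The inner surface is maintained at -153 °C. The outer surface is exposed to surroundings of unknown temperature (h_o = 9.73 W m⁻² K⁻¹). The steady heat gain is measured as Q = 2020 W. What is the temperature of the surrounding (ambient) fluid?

Sum the resistances:
  R_stainless steel = (1/6.63 − 1/6.67)/(4πk) = 9.045×10^-4/(4π·14.9) = 4.831×10^-6 K/W
  R_phenolic foam = (1/6.67 − 1/7.39)/(4πk) = 0.01461/(4π·0.0220) = 0.05284 K/W
  R_aerogel blanket = (1/7.39 − 1/7.65)/(4πk) = 0.004599/(4π·0.0128) = 0.02859 K/W
  R_conv,out = 1/(4πr²h) = 1/(4π·7.65²·9.73) = 1.398×10^-4 K/W
ΣR = 0.08157 K/W
ΔT = Q·ΣR = 2020 × 0.08157 = 164.8 K
Heat flows inward, so T_out = T_in + ΔT = -153 + 164.8 = 11.8 °C

T_out = 11.8 °C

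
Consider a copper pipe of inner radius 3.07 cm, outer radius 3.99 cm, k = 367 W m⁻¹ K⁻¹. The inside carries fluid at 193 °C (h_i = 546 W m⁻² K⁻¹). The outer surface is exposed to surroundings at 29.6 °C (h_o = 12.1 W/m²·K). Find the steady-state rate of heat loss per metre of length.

Q' = 482 W/m

Series thermal resistances, inner to outer:
  R'_conv,in = 1/(2πr h) = 1/(2π·0.0307·546) = 0.009495 m·K/W
  R'_copper = ln(0.0399/0.0307)/(2πk) = 0.2621/(2π·367) = 1.137×10^-4 m·K/W
  R'_conv,out = 1/(2πr h) = 1/(2π·0.0399·12.1) = 0.3297 m·K/W
ΣR = 0.009495 + 1.137×10^-4 + 0.3297 = 0.3393 m·K/W
Q' = ΔT/ΣR = (193 °C − 29.6 °C)/0.3393 = 482 W/m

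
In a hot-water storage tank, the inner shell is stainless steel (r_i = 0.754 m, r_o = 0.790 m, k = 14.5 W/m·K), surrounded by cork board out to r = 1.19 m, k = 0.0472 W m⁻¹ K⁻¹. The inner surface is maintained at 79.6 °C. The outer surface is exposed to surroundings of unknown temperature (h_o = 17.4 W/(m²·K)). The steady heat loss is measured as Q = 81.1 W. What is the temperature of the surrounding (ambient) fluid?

T_out = 21.1 °C

Sum the resistances:
  R_stainless steel = (1/0.754 − 1/0.790)/(4πk) = 0.06044/(4π·14.5) = 3.317×10^-4 K/W
  R_cork board = (1/0.790 − 1/1.19)/(4πk) = 0.4255/(4π·0.0472) = 0.7174 K/W
  R_conv,out = 1/(4πr²h) = 1/(4π·1.19²·17.4) = 0.003230 K/W
ΣR = 0.7209 K/W
ΔT = Q·ΣR = 81.1 × 0.7209 = 58.46 K
Heat flows outward, so T_out = T_in − ΔT = 79.6 − 58.46 = 21.1 °C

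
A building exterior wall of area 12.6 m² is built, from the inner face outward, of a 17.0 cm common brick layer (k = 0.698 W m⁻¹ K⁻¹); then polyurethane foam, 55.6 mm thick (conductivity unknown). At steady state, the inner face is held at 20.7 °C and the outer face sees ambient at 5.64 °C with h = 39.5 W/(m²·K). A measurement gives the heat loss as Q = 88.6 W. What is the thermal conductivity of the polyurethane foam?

ΣR = ΔT/Q = |20.7 − 5.64|/88.6 = 0.1700 K/W
Known resistances:
  R_common brick = L/(kA) = 0.170/(0.698·12.6) = 0.01933 K/W
  R_conv,out = 1/(hA) = 1/(39.5·12.6) = 0.002009 K/W
R_polyurethane foam = ΣR − ΣR_known = 0.1700 − 0.02134 = 0.1487 K/W
L/(kA) = 0.1487 ⇒ k = 0.0556/(0.1487·12.6) = 0.0297 W/m·K

k = 0.0297 W/m·K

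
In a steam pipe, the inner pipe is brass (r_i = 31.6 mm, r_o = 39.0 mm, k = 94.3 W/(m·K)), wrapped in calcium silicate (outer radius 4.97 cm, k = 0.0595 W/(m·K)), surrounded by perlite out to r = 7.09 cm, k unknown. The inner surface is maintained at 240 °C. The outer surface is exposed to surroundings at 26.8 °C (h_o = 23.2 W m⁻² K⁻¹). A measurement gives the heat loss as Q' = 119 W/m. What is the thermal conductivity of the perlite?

ΣR = ΔT/Q' = |240 − 26.8|/119 = 1.792 m·K/W
Known resistances:
  R'_brass = ln(0.0390/0.0316)/(2πk) = 0.2104/(2π·94.3) = 3.551×10^-4 m·K/W
  R'_calcium silicate = ln(0.0497/0.0390)/(2πk) = 0.2424/(2π·0.0595) = 0.6485 m·K/W
  R'_conv,out = 1/(2πr h) = 1/(2π·0.0709·23.2) = 0.09676 m·K/W
R_perlite = ΣR − ΣR_known = 1.792 − 0.7456 = 1.046 m·K/W
ln(r₂/r₁)/(2πk) = 1.046 ⇒ k = 0.3553/(2π·1.046) = 0.0541 W/m·K

k = 0.0541 W/m·K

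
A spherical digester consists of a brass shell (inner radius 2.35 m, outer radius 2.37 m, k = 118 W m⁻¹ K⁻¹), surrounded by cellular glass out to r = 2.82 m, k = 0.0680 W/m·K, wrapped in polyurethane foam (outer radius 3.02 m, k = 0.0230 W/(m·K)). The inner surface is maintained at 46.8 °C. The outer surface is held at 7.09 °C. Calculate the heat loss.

Treat each layer as a resistance in series:
  R_brass = (1/2.35 − 1/2.37)/(4πk) = 0.003591/(4π·118) = 2.422×10^-6 K/W
  R_cellular glass = (1/2.37 − 1/2.82)/(4πk) = 0.06733/(4π·0.0680) = 0.07879 K/W
  R_polyurethane foam = (1/2.82 − 1/3.02)/(4πk) = 0.02348/(4π·0.0230) = 0.08125 K/W
ΣR = 2.422×10^-6 + 0.07879 + 0.08125 = 0.1600 K/W
Q = ΔT/ΣR = (46.8 °C − 7.09 °C)/0.1600 = 248 W

Q = 248 W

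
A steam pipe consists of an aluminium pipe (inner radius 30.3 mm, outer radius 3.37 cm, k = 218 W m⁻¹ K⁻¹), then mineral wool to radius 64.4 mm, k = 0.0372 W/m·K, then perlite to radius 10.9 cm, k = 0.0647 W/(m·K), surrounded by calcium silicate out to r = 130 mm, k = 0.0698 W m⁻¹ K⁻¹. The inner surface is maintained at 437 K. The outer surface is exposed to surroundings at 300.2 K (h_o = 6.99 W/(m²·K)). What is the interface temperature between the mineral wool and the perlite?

Series thermal resistances, inner to outer:
  R'_aluminium = ln(0.0337/0.0303)/(2πk) = 0.1064/(2π·218) = 7.764×10^-5 m·K/W
  R'_mineral wool = ln(0.0644/0.0337)/(2πk) = 0.6476/(2π·0.0372) = 2.771 m·K/W
  R'_perlite = ln(0.109/0.0644)/(2πk) = 0.5262/(2π·0.0647) = 1.294 m·K/W
  R'_calcium silicate = ln(0.130/0.109)/(2πk) = 0.1762/(2π·0.0698) = 0.4017 m·K/W
  R'_conv,out = 1/(2πr h) = 1/(2π·0.130·6.99) = 0.1751 m·K/W
ΣR = 7.764×10^-5 + 2.771 + 1.294 + 0.4017 + 0.1751 = 4.642 m·K/W
Q' = ΔT/ΣR = (437 K − 300.2 K)/4.642 = 29.47 W/m
From the inner boundary to the mineral wool/perlite interface, ΣR_partial = 2.771 m·K/W.
T_interface = T_in − Q'·ΣR_partial = 437 K − (29.47)(2.771) = 355.3 K

T = 355.3 K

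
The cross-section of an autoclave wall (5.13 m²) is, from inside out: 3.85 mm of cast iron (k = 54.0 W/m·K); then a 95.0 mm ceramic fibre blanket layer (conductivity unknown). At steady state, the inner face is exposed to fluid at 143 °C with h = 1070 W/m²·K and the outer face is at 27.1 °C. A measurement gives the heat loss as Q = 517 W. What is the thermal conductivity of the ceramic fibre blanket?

k = 0.0827 W/m·K

ΣR = ΔT/Q = |143 − 27.1|/517 = 0.2242 K/W
Known resistances:
  R_conv,in = 1/(hA) = 1/(1070·5.13) = 1.822×10^-4 K/W
  R_cast iron = L/(kA) = 0.00385/(54.0·5.13) = 1.390×10^-5 K/W
R_ceramic fibre blanket = ΣR − ΣR_known = 0.2242 − 1.961×10^-4 = 0.2240 K/W
L/(kA) = 0.2240 ⇒ k = 0.0950/(0.2240·5.13) = 0.0827 W/m·K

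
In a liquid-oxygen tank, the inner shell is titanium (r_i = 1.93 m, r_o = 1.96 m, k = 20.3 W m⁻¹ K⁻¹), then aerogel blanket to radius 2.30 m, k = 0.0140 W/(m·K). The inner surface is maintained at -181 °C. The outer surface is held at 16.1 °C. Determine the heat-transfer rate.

Q = 460 W

Treat each layer as a resistance in series:
  R_titanium = (1/1.93 − 1/1.96)/(4πk) = 0.007931/(4π·20.3) = 3.109×10^-5 K/W
  R_aerogel blanket = (1/1.96 − 1/2.30)/(4πk) = 0.07542/(4π·0.0140) = 0.4287 K/W
ΣR = 3.109×10^-5 + 0.4287 = 0.4287 K/W
Q = ΔT/ΣR = (-181 °C − 16.1 °C)/0.4287 = -460 W
(Negative Q ⇒ heat flows inward; heat gain = 460 W.)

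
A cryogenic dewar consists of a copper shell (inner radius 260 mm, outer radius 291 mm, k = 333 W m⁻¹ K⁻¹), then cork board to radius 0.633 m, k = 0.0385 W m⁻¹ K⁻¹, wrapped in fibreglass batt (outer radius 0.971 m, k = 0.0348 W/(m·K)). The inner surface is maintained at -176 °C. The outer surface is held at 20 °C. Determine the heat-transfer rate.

Q = 38.5 W

Resistance network (inner→outer):
  R_copper = (1/0.260 − 1/0.291)/(4πk) = 0.4097/(4π·333) = 9.791×10^-5 K/W
  R_cork board = (1/0.291 − 1/0.633)/(4πk) = 1.857/(4π·0.0385) = 3.838 K/W
  R_fibreglass batt = (1/0.633 − 1/0.971)/(4πk) = 0.5499/(4π·0.0348) = 1.257 K/W
ΣR = 9.791×10^-5 + 3.838 + 1.257 = 5.095 K/W
Q = ΔT/ΣR = (-176 °C − 20 °C)/5.095 = -38.5 W
(Negative Q ⇒ heat flows inward; heat gain = 38.5 W.)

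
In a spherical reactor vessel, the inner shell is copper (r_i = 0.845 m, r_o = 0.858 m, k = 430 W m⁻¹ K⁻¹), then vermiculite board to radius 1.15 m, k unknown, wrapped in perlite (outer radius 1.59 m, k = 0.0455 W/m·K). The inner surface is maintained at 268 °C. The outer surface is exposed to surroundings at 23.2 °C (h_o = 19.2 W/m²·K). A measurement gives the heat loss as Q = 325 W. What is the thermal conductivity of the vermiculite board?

k = 0.0712 W/m·K

ΣR = ΔT/Q = |268 − 23.2|/325 = 0.7532 K/W
Known resistances:
  R_copper = (1/0.845 − 1/0.858)/(4πk) = 0.01793/(4π·430) = 3.318×10^-6 K/W
  R_perlite = (1/1.15 − 1/1.59)/(4πk) = 0.2406/(4π·0.0455) = 0.4209 K/W
  R_conv,out = 1/(4πr²h) = 1/(4π·1.59²·19.2) = 0.001639 K/W
R_vermiculite board = ΣR − ΣR_known = 0.7532 − 0.4225 = 0.3307 K/W
(1/r₁−1/r₂)/(4πk) = 0.3307 ⇒ k = 0.2959/(4π·0.3307) = 0.0712 W/m·K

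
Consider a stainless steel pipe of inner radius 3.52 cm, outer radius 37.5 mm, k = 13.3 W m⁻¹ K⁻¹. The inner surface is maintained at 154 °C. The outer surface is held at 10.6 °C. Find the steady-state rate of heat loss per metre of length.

Q' = 1.89×10^5 W/m

Q' = 2πk·ΔT/ln(r₂/r₁) = 2π × 13.3 × 143.4 / ln(0.0375/0.0352) = 1.89×10^5 W/m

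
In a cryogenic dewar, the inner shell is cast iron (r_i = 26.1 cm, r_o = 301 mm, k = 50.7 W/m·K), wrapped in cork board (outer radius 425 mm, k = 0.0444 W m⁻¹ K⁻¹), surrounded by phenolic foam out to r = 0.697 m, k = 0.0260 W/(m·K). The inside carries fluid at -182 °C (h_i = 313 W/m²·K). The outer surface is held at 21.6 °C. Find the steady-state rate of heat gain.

Q = 44.7 W

Resistance network (inner→outer):
  R_conv,in = 1/(4πr²h) = 1/(4π·0.261²·313) = 0.003732 K/W
  R_cast iron = (1/0.261 − 1/0.301)/(4πk) = 0.5092/(4π·50.7) = 7.992×10^-4 K/W
  R_cork board = (1/0.301 − 1/0.425)/(4πk) = 0.9693/(4π·0.0444) = 1.737 K/W
  R_phenolic foam = (1/0.425 − 1/0.697)/(4πk) = 0.9182/(4π·0.0260) = 2.810 K/W
ΣR = 0.003732 + 7.992×10^-4 + 1.737 + 2.810 = 4.552 K/W
Q = ΔT/ΣR = (-182 °C − 21.6 °C)/4.552 = -44.7 W
(Negative Q ⇒ heat flows inward; heat gain = 44.7 W.)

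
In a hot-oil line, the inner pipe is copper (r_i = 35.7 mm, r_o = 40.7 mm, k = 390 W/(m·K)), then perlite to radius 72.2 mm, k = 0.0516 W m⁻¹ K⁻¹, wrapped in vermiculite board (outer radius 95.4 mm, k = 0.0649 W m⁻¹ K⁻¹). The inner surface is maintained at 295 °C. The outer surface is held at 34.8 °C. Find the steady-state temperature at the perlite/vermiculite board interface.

Treat each layer as a resistance in series:
  R'_copper = ln(0.0407/0.0357)/(2πk) = 0.1311/(2π·390) = 5.349×10^-5 m·K/W
  R'_perlite = ln(0.0722/0.0407)/(2πk) = 0.5732/(2π·0.0516) = 1.768 m·K/W
  R'_vermiculite board = ln(0.0954/0.0722)/(2πk) = 0.2786/(2π·0.0649) = 0.6833 m·K/W
ΣR = 5.349×10^-5 + 1.768 + 0.6833 = 2.451 m·K/W
Q' = ΔT/ΣR = (295 °C − 34.8 °C)/2.451 = 106.2 W/m
From the inner boundary to the perlite/vermiculite board interface, ΣR_partial = 1.768 m·K/W.
T_interface = T_in − Q'·ΣR_partial = 295 °C − (106.2)(1.768) = 107 °C

T = 107 °C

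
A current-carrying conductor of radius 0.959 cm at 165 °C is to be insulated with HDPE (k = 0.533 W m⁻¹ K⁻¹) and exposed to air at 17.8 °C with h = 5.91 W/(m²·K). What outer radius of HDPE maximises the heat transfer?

For a cylinder, r_cr = k_ins/h = 0.533/5.91 = 0.0902 m = 9.02 cm

r_cr = 9.02 cm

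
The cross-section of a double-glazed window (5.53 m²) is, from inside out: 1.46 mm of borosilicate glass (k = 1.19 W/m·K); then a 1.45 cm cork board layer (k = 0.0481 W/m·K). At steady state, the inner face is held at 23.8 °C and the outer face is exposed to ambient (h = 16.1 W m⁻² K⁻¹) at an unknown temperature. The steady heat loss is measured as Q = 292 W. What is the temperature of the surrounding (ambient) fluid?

Sum the resistances:
  R_borosilicate glass = L/(kA) = 0.00146/(1.19·5.53) = 2.219×10^-4 K/W
  R_cork board = L/(kA) = 0.0145/(0.0481·5.53) = 0.05451 K/W
  R_conv,out = 1/(hA) = 1/(16.1·5.53) = 0.01123 K/W
ΣR = 0.06597 K/W
ΔT = Q·ΣR = 292 × 0.06597 = 19.26 K
Heat flows outward, so T_out = T_in − ΔT = 23.8 − 19.26 = 4.54 °C

T_out = 4.54 °C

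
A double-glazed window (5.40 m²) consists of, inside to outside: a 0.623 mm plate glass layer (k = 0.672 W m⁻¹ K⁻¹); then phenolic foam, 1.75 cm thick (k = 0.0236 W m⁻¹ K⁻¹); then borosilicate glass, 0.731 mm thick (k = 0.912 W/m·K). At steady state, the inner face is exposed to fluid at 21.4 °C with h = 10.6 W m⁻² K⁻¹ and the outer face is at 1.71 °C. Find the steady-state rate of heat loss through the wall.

Q = 127 W

Series thermal resistances, inner to outer:
  R_conv,in = 1/(hA) = 1/(10.6·5.40) = 0.01747 K/W
  R_plate glass = L/(kA) = 6.23×10^-4/(0.672·5.40) = 1.717×10^-4 K/W
  R_phenolic foam = L/(kA) = 0.0175/(0.0236·5.40) = 0.1373 K/W
  R_borosilicate glass = L/(kA) = 7.31×10^-4/(0.912·5.40) = 1.484×10^-4 K/W
ΣR = 0.01747 + 1.717×10^-4 + 0.1373 + 1.484×10^-4 = 0.1551 K/W
Q = ΔT/ΣR = (21.4 °C − 1.71 °C)/0.1551 = 127 W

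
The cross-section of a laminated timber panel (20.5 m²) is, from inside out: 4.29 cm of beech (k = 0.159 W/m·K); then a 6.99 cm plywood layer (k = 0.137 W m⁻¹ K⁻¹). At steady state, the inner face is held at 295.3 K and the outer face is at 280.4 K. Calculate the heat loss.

Resistance network (inner→outer):
  R_beech = L/(kA) = 0.0429/(0.159·20.5) = 0.01316 K/W
  R_plywood = L/(kA) = 0.0699/(0.137·20.5) = 0.02489 K/W
ΣR = 0.01316 + 0.02489 = 0.03805 K/W
Q = ΔT/ΣR = (295.3 K − 280.4 K)/0.03805 = 392 W

Q = 392 W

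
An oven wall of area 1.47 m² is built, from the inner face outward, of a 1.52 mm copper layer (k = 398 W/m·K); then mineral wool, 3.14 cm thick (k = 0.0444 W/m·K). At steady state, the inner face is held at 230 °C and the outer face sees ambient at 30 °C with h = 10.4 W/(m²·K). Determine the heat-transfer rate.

Q = 366 W

Treat each layer as a resistance in series:
  R_copper = L/(kA) = 0.00152/(398·1.47) = 2.598×10^-6 K/W
  R_mineral wool = L/(kA) = 0.0314/(0.0444·1.47) = 0.4811 K/W
  R_conv,out = 1/(hA) = 1/(10.4·1.47) = 0.06541 K/W
ΣR = 2.598×10^-6 + 0.4811 + 0.06541 = 0.5465 K/W
Q = ΔT/ΣR = (230 °C − 30 °C)/0.5465 = 366 W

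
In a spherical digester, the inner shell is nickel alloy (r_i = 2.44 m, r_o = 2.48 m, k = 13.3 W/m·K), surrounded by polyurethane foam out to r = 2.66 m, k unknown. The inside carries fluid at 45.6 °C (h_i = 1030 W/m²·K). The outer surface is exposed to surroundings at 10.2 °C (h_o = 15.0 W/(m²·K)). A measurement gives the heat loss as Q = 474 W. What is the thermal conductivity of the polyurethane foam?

k = 0.0294 W/m·K

ΣR = ΔT/Q = |45.6 − 10.2|/474 = 0.07468 K/W
Known resistances:
  R_conv,in = 1/(4πr²h) = 1/(4π·2.44²·1030) = 1.298×10^-5 K/W
  R_nickel alloy = (1/2.44 − 1/2.48)/(4πk) = 0.006610/(4π·13.3) = 3.955×10^-5 K/W
  R_conv,out = 1/(4πr²h) = 1/(4π·2.66²·15.0) = 7.498×10^-4 K/W
R_polyurethane foam = ΣR − ΣR_known = 0.07468 − 8.023×10^-4 = 0.07388 K/W
(1/r₁−1/r₂)/(4πk) = 0.07388 ⇒ k = 0.02729/(4π·0.07388) = 0.0294 W/m·K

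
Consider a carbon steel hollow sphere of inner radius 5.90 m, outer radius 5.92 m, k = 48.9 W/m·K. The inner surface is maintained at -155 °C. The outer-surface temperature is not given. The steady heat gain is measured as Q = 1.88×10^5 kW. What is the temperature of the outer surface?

Sum the resistances:
  R_carbon steel = (1/5.90 − 1/5.92)/(4πk) = 5.726×10^-4/(4π·48.9) = 9.318×10^-7 K/W
ΣR = 9.318×10^-7 K/W
ΔT = Q·ΣR = 1.88×10^8 × 9.318×10^-7 = 175.2 K
Heat flows inward, so T_out = T_in + ΔT = -155 + 175.2 = 20.2 °C

T_out = 20.2 °C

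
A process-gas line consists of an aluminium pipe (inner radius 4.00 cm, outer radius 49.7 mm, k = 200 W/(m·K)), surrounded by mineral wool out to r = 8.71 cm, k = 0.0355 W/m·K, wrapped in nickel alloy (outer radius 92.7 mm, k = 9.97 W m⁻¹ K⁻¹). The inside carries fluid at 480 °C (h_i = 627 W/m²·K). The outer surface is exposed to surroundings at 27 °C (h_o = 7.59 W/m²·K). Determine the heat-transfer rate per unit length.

Q' = 165 W/m

Series thermal resistances, inner to outer:
  R'_conv,in = 1/(2πr h) = 1/(2π·0.0400·627) = 0.006346 m·K/W
  R'_aluminium = ln(0.0497/0.0400)/(2πk) = 0.2171/(2π·200) = 1.728×10^-4 m·K/W
  R'_mineral wool = ln(0.0871/0.0497)/(2πk) = 0.5611/(2π·0.0355) = 2.515 m·K/W
  R'_nickel alloy = ln(0.0927/0.0871)/(2πk) = 0.06231/(2π·9.97) = 9.947×10^-4 m·K/W
  R'_conv,out = 1/(2πr h) = 1/(2π·0.0927·7.59) = 0.2262 m·K/W
ΣR = 0.006346 + 1.728×10^-4 + 2.515 + 9.947×10^-4 + 0.2262 = 2.749 m·K/W
Q' = ΔT/ΣR = (480 °C − 27 °C)/2.749 = 165 W/m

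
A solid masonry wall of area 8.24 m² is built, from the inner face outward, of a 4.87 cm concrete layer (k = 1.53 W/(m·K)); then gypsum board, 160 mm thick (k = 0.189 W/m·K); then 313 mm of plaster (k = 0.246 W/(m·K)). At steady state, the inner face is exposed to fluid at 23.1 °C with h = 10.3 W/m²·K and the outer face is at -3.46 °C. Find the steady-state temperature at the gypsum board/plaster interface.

T = 11.6 °C

Series thermal resistances, inner to outer:
  R_conv,in = 1/(hA) = 1/(10.3·8.24) = 0.01178 K/W
  R_concrete = L/(kA) = 0.0487/(1.53·8.24) = 0.003863 K/W
  R_gypsum board = L/(kA) = 0.160/(0.189·8.24) = 0.1027 K/W
  R_plaster = L/(kA) = 0.313/(0.246·8.24) = 0.1544 K/W
ΣR = 0.01178 + 0.003863 + 0.1027 + 0.1544 = 0.2727 K/W
Q = ΔT/ΣR = (23.1 °C − -3.46 °C)/0.2727 = 97.40 W
From the inner boundary to the gypsum board/plaster interface, ΣR_partial = 0.1183 K/W.
T_interface = T_in − Q·ΣR_partial = 23.1 °C − (97.40)(0.1183) = 11.6 °C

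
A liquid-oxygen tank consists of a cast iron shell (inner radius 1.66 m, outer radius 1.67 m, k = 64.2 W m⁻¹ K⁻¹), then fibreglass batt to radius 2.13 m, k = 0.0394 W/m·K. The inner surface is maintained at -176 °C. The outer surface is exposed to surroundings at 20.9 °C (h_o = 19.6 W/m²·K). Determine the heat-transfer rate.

Treat each layer as a resistance in series:
  R_cast iron = (1/1.66 − 1/1.67)/(4πk) = 0.003607/(4π·64.2) = 4.471×10^-6 K/W
  R_fibreglass batt = (1/1.67 − 1/2.13)/(4πk) = 0.1293/(4π·0.0394) = 0.2612 K/W
  R_conv,out = 1/(4πr²h) = 1/(4π·2.13²·19.6) = 8.949×10^-4 K/W
ΣR = 4.471×10^-6 + 0.2612 + 8.949×10^-4 = 0.2621 K/W
Q = ΔT/ΣR = (-176 °C − 20.9 °C)/0.2621 = -751 W
(Negative Q ⇒ heat flows inward; heat gain = 751 W.)

Q = 751 W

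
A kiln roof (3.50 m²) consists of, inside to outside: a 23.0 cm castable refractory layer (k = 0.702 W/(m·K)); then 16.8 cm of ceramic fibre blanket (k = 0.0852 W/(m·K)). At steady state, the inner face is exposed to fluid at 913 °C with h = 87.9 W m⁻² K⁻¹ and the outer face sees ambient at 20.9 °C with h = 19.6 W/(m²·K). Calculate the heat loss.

Treat each layer as a resistance in series:
  R_conv,in = 1/(hA) = 1/(87.9·3.50) = 0.003250 K/W
  R_castable refractory = L/(kA) = 0.230/(0.702·3.50) = 0.09361 K/W
  R_ceramic fibre blanket = L/(kA) = 0.168/(0.0852·3.50) = 0.5634 K/W
  R_conv,out = 1/(hA) = 1/(19.6·3.50) = 0.01458 K/W
ΣR = 0.003250 + 0.09361 + 0.5634 + 0.01458 = 0.6748 K/W
Q = ΔT/ΣR = (913 °C − 20.9 °C)/0.6748 = 1320 W

Q = 1320 W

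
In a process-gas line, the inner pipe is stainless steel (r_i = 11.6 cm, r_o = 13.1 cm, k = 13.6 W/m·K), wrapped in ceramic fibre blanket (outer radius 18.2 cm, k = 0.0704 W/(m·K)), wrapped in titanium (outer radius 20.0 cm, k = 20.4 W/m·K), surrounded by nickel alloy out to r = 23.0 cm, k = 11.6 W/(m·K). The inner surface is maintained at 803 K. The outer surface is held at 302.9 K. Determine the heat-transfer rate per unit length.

Resistance network (inner→outer):
  R'_stainless steel = ln(0.131/0.116)/(2πk) = 0.1216/(2π·13.6) = 0.001423 m·K/W
  R'_ceramic fibre blanket = ln(0.182/0.131)/(2πk) = 0.3288/(2π·0.0704) = 0.7433 m·K/W
  R'_titanium = ln(0.200/0.182)/(2πk) = 0.09431/(2π·20.4) = 7.358×10^-4 m·K/W
  R'_nickel alloy = ln(0.230/0.200)/(2πk) = 0.1398/(2π·11.6) = 0.001918 m·K/W
ΣR = 0.001423 + 0.7433 + 7.358×10^-4 + 0.001918 = 0.7474 m·K/W
Q' = ΔT/ΣR = (803 K − 302.9 K)/0.7474 = 669 W/m

Q' = 669 W/m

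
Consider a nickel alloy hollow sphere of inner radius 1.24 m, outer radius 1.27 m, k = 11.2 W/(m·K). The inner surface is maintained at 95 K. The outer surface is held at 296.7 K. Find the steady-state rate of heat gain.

Q = 4πk·ΔT/(1/r₁ − 1/r₂) = 4π × 11.2 × 201.7 / (1/1.24 − 1/1.27) = 1.49×10^6 W

Q = 1.49×10^6 W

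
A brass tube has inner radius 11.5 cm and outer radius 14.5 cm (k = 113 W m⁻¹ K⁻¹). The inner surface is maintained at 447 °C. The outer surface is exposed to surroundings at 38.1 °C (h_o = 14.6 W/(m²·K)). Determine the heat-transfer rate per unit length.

Q' = 5.42 kW/m

Resistance network (inner→outer):
  R'_brass = ln(0.145/0.115)/(2πk) = 0.2318/(2π·113) = 3.265×10^-4 m·K/W
  R'_conv,out = 1/(2πr h) = 1/(2π·0.145·14.6) = 0.07518 m·K/W
ΣR = 3.265×10^-4 + 0.07518 = 0.07551 m·K/W
Q' = ΔT/ΣR = (447 °C − 38.1 °C)/0.07551 = 5420 W/m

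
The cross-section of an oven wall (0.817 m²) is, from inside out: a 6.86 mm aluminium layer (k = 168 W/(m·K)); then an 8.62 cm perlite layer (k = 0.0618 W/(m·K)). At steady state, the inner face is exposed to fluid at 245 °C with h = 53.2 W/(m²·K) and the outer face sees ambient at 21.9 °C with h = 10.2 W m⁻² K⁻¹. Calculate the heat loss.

Treat each layer as a resistance in series:
  R_conv,in = 1/(hA) = 1/(53.2·0.817) = 0.02301 K/W
  R_aluminium = L/(kA) = 0.00686/(168·0.817) = 4.998×10^-5 K/W
  R_perlite = L/(kA) = 0.0862/(0.0618·0.817) = 1.707 K/W
  R_conv,out = 1/(hA) = 1/(10.2·0.817) = 0.1200 K/W
ΣR = 0.02301 + 4.998×10^-5 + 1.707 + 0.1200 = 1.850 K/W
Q = ΔT/ΣR = (245 °C − 21.9 °C)/1.850 = 121 W

Q = 121 W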